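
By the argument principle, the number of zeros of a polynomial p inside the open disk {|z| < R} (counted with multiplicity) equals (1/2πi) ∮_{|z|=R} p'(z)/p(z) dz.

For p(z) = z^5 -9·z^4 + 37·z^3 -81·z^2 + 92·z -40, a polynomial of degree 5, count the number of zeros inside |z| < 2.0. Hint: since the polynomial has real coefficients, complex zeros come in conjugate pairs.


The zeros of p are: 1, (2 + 1i), (2 - 1i), (2 + 2i), (2 - 2i).
Their magnitudes are: 1, 2.236, 2.236, 2.828, 2.828.
Zeros with |z| < R = 2.0: 1.
Count = 1.
By the argument principle, (1/2πi) ∮_{|z|=R} p'(z)/p(z) dz equals exactly this count.

Number of zeros inside |z| < 2.0: 1.


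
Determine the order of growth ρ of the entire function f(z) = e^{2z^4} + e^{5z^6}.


Each summand is entire of order 4 and 6 respectively (as in the single-exponential case). The order of a sum is at most the max of the orders, so ρ ≤ 6. For the lower bound: on |z|=r choose arg z so that 5z^6 is real positive; then |e^{5z^6}| = e^{5r^6} while |e^{2z^4}| ≤ e^{2r^4} = o(e^{5r^6}). So |f| ≥ e^{5r^6}(1 − o(1)) and ρ ≥ 6. Hence ρ = max(4, 6) = 6.
Therefore ρ = 6.

Order ρ = 6.


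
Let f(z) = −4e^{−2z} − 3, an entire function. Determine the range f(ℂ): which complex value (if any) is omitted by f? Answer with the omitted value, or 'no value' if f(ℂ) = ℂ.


Little Picard bounds the complement of f(ℂ) to at most one point.
e^{−2z} is never zero on ℂ, so -4·e^{−2z} takes every value in ℂ ∖ {0}. Adding -3 shifts the range to ℂ ∖ {-3}. Thus f omits exactly the value -3.

Omitted value: -3.


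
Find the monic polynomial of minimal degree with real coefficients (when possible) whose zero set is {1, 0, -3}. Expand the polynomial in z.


The polynomial is p(z) = ∏_{α ∈ S} (z − α), where S = {1, 0, -3}.
Expanding the product yields: p(z) = z^3 + 2·z^2 -3·z.
The resulting polynomial has degree 3 and real coefficients as required.

p(z) = z^3 + 2·z^2 -3·z.


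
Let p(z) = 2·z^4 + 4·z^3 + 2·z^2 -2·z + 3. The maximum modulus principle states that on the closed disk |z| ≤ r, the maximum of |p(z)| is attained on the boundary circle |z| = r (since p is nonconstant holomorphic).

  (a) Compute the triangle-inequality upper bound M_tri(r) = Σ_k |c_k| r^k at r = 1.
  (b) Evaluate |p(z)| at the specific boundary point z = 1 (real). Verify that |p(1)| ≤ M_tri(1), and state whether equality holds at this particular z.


Coefficients: c_0 = 3, c_1 = -2, c_2 = 2, c_3 = 4, c_4 = 2. Radius r = 1.
Part (a). Triangle bound: M_tri(r) = Σ_k |c_k| r^k
  = |3|·1^0 + |-2|·1^1 + |2|·1^2 + |4|·1^3 + |2|·1^4
  = 3 + 2 + 2 + 4 + 2 = 13.
This bounds M(r) := max_{|z|=r} |p(z)| from above; equality holds iff all terms c_k z^k can be made to align in phase at a single z on |z|=r.
Part (b). At z = 1 (real, on the circle |z| = r):
  p(1) = (3)·1^0 + (-2)·1^1 + (2)·1^2 + (4)·1^3 + (2)·1^4 = 9.
  |p(1)| = 9.
Check: |p(1)| = 9 ≤ 13 = M_tri(1). ✓ Equality does not hold at z = 1 (the coefficients have mixed signs, so the terms do not all align in phase there).

M_tri(1) = 13; |p(1)| = 9; equality at z=1: no.


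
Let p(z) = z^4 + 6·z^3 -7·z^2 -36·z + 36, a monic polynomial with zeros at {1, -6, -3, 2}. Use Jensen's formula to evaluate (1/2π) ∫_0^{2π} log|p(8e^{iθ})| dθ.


Zeros: -6, -3, 1, 2; r = 8.
Inside |z| < r: -6, -3, 1, 2. Outside (|z| ≥ r): ∅.
p(0) = 36, so log|p(0)| = log(36) = 3.5835.
Apply Jensen: I(r) = log|p(0)| + Σ_k log(r/|z_k|), summed over zeros inside |z| < r.
  log(r/|z_k|) for z_k = 1: log(8/1) = 2.0794
  log(r/|z_k|) for z_k = -6: log(8/6) = 0.2877
  log(r/|z_k|) for z_k = -3: log(8/3) = 0.9808
  log(r/|z_k|) for z_k = 2: log(8/2) = 1.3863
Sum over inside zeros: 4.7342.
I(r) = log|p(0)| + (inside sum) = 3.5835 + 4.7342 = 8.3178.
Closed form (all zeros inside, monic): I(r) = n·log(r) = 4·log(8) = 8.3178. ✓

I(r) ≈ 8.3178.


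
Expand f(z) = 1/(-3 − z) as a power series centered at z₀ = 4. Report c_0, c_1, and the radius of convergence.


Let w = z − z₀, so z = z₀ + w.
Then -3 − z = -3 − (z₀ + w) = (-3 − z₀) − w = -7 − w.
f(z) = 1/(-7 − w) = (1/(-7)) · 1/(1 − w/(-7)) = Σ_{n≥0} w^n / (-7)^(n+1).
So c_n = 1/(-7)^(n+1):
  c_0 = 1/(-7)^1 = -1/7.
  c_1 = 1/(-7)^2 = 1/49.
The series is valid for |w/d| < 1, i.e. |z − z₀| < |d|.
Radius of convergence: R = |-3 − z₀| = |-7| = 7 (distance from z₀ to the singularity z = -3).

c_0 = -1/7, c_1 = 1/49; R = 7.


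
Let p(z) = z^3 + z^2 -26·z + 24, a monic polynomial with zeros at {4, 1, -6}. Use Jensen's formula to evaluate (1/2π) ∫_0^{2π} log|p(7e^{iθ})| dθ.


Zeros: -6, 1, 4; r = 7.
Inside |z| < r: -6, 1, 4. Outside (|z| ≥ r): ∅.
p(0) = 24, so log|p(0)| = log(24) = 3.1781.
Apply Jensen: I(r) = log|p(0)| + Σ_k log(r/|z_k|), summed over zeros inside |z| < r.
  log(r/|z_k|) for z_k = 4: log(7/4) = 0.5596
  log(r/|z_k|) for z_k = 1: log(7/1) = 1.9459
  log(r/|z_k|) for z_k = -6: log(7/6) = 0.1542
Sum over inside zeros: 2.6597.
I(r) = log|p(0)| + (inside sum) = 3.1781 + 2.6597 = 5.8377.
Closed form (all zeros inside, monic): I(r) = n·log(r) = 3·log(7) = 5.8377. ✓

I(r) ≈ 5.8377.


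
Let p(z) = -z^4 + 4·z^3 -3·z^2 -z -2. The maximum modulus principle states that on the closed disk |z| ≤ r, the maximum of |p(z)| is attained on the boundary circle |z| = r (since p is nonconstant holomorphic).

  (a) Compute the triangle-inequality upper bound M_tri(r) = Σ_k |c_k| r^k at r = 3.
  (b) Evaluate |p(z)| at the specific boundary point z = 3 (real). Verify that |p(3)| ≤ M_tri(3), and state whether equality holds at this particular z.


Coefficients: c_0 = -2, c_1 = -1, c_2 = -3, c_3 = 4, c_4 = -1. Radius r = 3.
Part (a). Triangle bound: M_tri(r) = Σ_k |c_k| r^k
  = |-2|·3^0 + |-1|·3^1 + |-3|·3^2 + |4|·3^3 + |-1|·3^4
  = 2 + 3 + 27 + 108 + 81 = 221.
This bounds M(r) := max_{|z|=r} |p(z)| from above; equality holds iff all terms c_k z^k can be made to align in phase at a single z on |z|=r.
Part (b). At z = 3 (real, on the circle |z| = r):
  p(3) = (-2)·3^0 + (-1)·3^1 + (-3)·3^2 + (4)·3^3 + (-1)·3^4 = -5.
  |p(3)| = 5.
Check: |p(3)| = 5 ≤ 221 = M_tri(3). ✓ Equality does not hold at z = 3 (the coefficients have mixed signs, so the terms do not all align in phase there).

M_tri(3) = 221; |p(3)| = 5; equality at z=3: no.


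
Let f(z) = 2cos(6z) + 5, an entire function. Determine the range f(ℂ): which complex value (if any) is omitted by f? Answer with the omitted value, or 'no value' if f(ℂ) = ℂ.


Little Picard bounds the complement of f(ℂ) to at most one point.
cos is entire and surjective onto ℂ: for every w ∈ ℂ, cos(ζ) = w has a solution ζ ∈ ℂ (e.g., via the complex inverse arccos). With ζ = 6z this gives z = ζ/(6). Then 2·cos(6z) takes every value in 2·ℂ = ℂ, and adding 5 is a bijection of ℂ. So f is surjective and omits no value. (Note: only on the real line is cos bounded by [−1, 1].)

Omitted value: no value.


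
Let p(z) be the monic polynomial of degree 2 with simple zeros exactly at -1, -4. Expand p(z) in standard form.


The polynomial is p(z) = ∏_{α ∈ S} (z − α), where S = {-1, -4}.
Expanding the product yields: p(z) = z^2 + 5·z + 4.
The resulting polynomial has degree 2 and real coefficients as required.

p(z) = z^2 + 5·z + 4.


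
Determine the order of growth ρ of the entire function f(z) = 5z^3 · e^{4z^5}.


M(r) = max_{|z|=r} |5|·|z|^3·|e^{4z^5}| = 5·r^3 · e^{4r^5} (the factors attain their maxima compatibly on |z|=r). Then log M(r) = log 5 + 3·log r + 4r^5, dominated by the last term, so log log M(r) ~ 5·log r. The polynomial factor 5z^3 contributes only a log r term and does not affect the order. ρ = 5.
Therefore ρ = 5.

Order ρ = 5.


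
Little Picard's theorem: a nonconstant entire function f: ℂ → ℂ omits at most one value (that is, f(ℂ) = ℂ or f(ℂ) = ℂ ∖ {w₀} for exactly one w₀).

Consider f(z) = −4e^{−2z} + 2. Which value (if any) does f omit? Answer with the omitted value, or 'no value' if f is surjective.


Little Picard bounds the complement of f(ℂ) to at most one point.
e^{−2z} is never zero on ℂ, so -4·e^{−2z} takes every value in ℂ ∖ {0}. Adding 2 shifts the range to ℂ ∖ {2}. Thus f omits exactly the value 2.

Omitted value: 2.


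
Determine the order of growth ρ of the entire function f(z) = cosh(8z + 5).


cosh(w) is a linear combination of e^{iw} and e^{−iw} (or e^w, e^{−w} in the hyperbolic case), so |cosh(w)| ≤ e^{|w|}. With w = 8z + 5, |w| ≤ 8|z| + 5 = 8r + 5 on |z| = r, giving M(r) ≤ e^{8r + 5}, so ρ ≤ 1. On a suitable ray (z = it for sin/cos; z = t for sinh/cosh, t real → ∞), |cosh(8z + 5)| grows like e^{8|t|}/2, so ρ ≥ 1. Hence ρ = 1.
Therefore ρ = 1.

Order ρ = 1.


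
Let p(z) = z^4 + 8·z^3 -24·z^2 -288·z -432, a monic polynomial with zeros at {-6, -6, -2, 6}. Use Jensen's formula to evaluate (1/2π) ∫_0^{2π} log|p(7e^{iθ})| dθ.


Zeros: -6, -6, -2, 6; r = 7.
Inside |z| < r: -6, -6, -2, 6. Outside (|z| ≥ r): ∅.
p(0) = -432, so log|p(0)| = log(432) = 6.0684.
Apply Jensen: I(r) = log|p(0)| + Σ_k log(r/|z_k|), summed over zeros inside |z| < r.
  log(r/|z_k|) for z_k = -6: log(7/6) = 0.1542
  log(r/|z_k|) for z_k = -6: log(7/6) = 0.1542
  log(r/|z_k|) for z_k = -2: log(7/2) = 1.2528
  log(r/|z_k|) for z_k = 6: log(7/6) = 0.1542
Sum over inside zeros: 1.7152.
I(r) = log|p(0)| + (inside sum) = 6.0684 + 1.7152 = 7.7836.
Closed form (all zeros inside, monic): I(r) = n·log(r) = 4·log(7) = 7.7836. ✓

I(r) ≈ 7.7836.


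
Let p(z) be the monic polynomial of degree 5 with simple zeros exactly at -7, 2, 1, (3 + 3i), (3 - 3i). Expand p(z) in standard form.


The polynomial is p(z) = ∏_{α ∈ S} (z − α), where S = {-7, 2, 1, (3 + 3i), (3 - 3i)}.
Expanding the product yields: p(z) = z^5 -2·z^4 -25·z^3 + 200·z^2 -426·z + 252.
Note conjugate pairs combine to real quadratics: (z − (3+3i))(z − (3−3i)) = z² − 6z + 18.
The resulting polynomial has degree 5 and real coefficients as required.

p(z) = z^5 -2·z^4 -25·z^3 + 200·z^2 -426·z + 252.


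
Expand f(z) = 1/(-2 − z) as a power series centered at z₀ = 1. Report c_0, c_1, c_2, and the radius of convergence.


Let w = z − z₀, so z = z₀ + w.
Then -2 − z = -2 − (z₀ + w) = (-2 − z₀) − w = -3 − w.
f(z) = 1/(-3 − w) = (1/(-3)) · 1/(1 − w/(-3)) = Σ_{n≥0} w^n / (-3)^(n+1).
So c_n = 1/(-3)^(n+1):
  c_0 = 1/(-3)^1 = -1/3.
  c_1 = 1/(-3)^2 = 1/9.
  c_2 = 1/(-3)^3 = -1/27.
The series is valid for |w/d| < 1, i.e. |z − z₀| < |d|.
Radius of convergence: R = |-2 − z₀| = |-3| = 3 (distance from z₀ to the singularity z = -2).

c_0 = -1/3, c_1 = 1/9, c_2 = -1/27; R = 3.


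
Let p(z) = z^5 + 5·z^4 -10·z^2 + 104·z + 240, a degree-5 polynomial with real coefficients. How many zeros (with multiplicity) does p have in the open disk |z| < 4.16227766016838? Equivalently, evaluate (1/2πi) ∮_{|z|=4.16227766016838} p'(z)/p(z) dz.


The zeros of p are: (2 + 2i), (2 - 2i), (-3 + 1i), (-3 - 1i), -3.
Their magnitudes are: 2.828, 2.828, 3.162, 3.162, 3.
Zeros with |z| < R = 4.16227766016838: (2 + 2i), (2 - 2i), (-3 + 1i), (-3 - 1i), -3.
Count = 5.
By the argument principle, (1/2πi) ∮_{|z|=R} p'(z)/p(z) dz equals exactly this count.

Number of zeros inside |z| < 4.16227766016838: 5.


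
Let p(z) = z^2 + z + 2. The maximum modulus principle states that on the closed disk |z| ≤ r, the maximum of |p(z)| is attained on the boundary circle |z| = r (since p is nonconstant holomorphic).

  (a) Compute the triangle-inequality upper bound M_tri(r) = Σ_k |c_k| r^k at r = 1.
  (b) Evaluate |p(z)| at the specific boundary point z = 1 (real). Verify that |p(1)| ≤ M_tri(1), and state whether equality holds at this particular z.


Coefficients: c_0 = 2, c_1 = 1, c_2 = 1. Radius r = 1.
Part (a). Triangle bound: M_tri(r) = Σ_k |c_k| r^k
  = |2|·1^0 + |1|·1^1 + |1|·1^2
  = 2 + 1 + 1 = 4.
This bounds M(r) := max_{|z|=r} |p(z)| from above; equality holds iff all terms c_k z^k can be made to align in phase at a single z on |z|=r.
Part (b). At z = 1 (real, on the circle |z| = r):
  p(1) = (2)·1^0 + (1)·1^1 + (1)·1^2 = 4.
  |p(1)| = 4.
Since all nonzero coefficients share the same sign, |p(1)| = 4 = M_tri(1); the triangle bound is attained at z = 1, so in fact M(r) = 4.

M_tri(1) = 4; |p(1)| = 4; equality at z=1: yes.


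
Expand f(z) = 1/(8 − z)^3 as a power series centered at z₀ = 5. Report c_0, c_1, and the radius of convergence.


Let w = z − z₀, so z = z₀ + w.
Then 8 − z = 8 − (z₀ + w) = (8 − z₀) − w = 3 − w.
f(z) = 1/(3 − w)^3 = (1/(3)^3) · (1 − w/(3))^{−3}.
By the binomial series (1−u)^{−3} = Σ_{n≥0} C(n+2, 2) u^n for |u|<1, with u = w/(3):
  c_n = C(n+2, 2) / (3)^(n+3).
  c_0 = 1/(3)^3 = 1/27.
  c_1 = 3/(3)^4 = 1/27.
The series is valid for |w/d| < 1, i.e. |z − z₀| < |d|.
Radius of convergence: R = |8 − z₀| = |3| = 3 (distance from z₀ to the singularity z = 8).

c_0 = 1/27, c_1 = 1/27; R = 3.


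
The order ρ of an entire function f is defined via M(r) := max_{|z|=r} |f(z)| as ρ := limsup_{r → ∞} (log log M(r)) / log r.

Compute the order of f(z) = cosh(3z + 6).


cosh(w) is a linear combination of e^{iw} and e^{−iw} (or e^w, e^{−w} in the hyperbolic case), so |cosh(w)| ≤ e^{|w|}. With w = 3z + 6, |w| ≤ 3|z| + 6 = 3r + 6 on |z| = r, giving M(r) ≤ e^{3r + 6}, so ρ ≤ 1. On a suitable ray (z = it for sin/cos; z = t for sinh/cosh, t real → ∞), |cosh(3z + 6)| grows like e^{3|t|}/2, so ρ ≥ 1. Hence ρ = 1.
Therefore ρ = 1.

Order ρ = 1.


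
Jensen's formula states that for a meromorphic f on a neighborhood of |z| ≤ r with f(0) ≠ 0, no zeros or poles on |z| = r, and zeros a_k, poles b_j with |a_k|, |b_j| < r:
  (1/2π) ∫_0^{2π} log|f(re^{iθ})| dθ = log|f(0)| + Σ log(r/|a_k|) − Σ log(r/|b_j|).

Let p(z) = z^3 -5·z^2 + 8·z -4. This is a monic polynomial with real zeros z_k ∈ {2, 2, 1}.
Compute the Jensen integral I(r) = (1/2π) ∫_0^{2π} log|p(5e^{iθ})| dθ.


Zeros: 1, 2, 2; r = 5.
Inside |z| < r: 1, 2, 2. Outside (|z| ≥ r): ∅.
p(0) = -4, so log|p(0)| = log(4) = 1.3863.
Apply Jensen: I(r) = log|p(0)| + Σ_k log(r/|z_k|), summed over zeros inside |z| < r.
  log(r/|z_k|) for z_k = 2: log(5/2) = 0.9163
  log(r/|z_k|) for z_k = 2: log(5/2) = 0.9163
  log(r/|z_k|) for z_k = 1: log(5/1) = 1.6094
Sum over inside zeros: 3.4420.
I(r) = log|p(0)| + (inside sum) = 1.3863 + 3.4420 = 4.8283.
Closed form (all zeros inside, monic): I(r) = n·log(r) = 3·log(5) = 4.8283. ✓

I(r) ≈ 4.8283.


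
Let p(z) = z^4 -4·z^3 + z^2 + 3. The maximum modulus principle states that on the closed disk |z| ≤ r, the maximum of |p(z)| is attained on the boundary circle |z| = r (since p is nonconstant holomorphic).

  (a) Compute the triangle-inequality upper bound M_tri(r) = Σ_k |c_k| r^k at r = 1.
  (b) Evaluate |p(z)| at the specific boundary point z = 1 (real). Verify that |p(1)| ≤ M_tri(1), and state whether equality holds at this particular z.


Coefficients: c_0 = 3, c_1 = 0, c_2 = 1, c_3 = -4, c_4 = 1. Radius r = 1.
Part (a). Triangle bound: M_tri(r) = Σ_k |c_k| r^k
  = |3|·1^0 + |0|·1^1 + |1|·1^2 + |-4|·1^3 + |1|·1^4
  = 3 + 0 + 1 + 4 + 1 = 9.
This bounds M(r) := max_{|z|=r} |p(z)| from above; equality holds iff all terms c_k z^k can be made to align in phase at a single z on |z|=r.
Part (b). At z = 1 (real, on the circle |z| = r):
  p(1) = (3)·1^0 + (0)·1^1 + (1)·1^2 + (-4)·1^3 + (1)·1^4 = 1.
  |p(1)| = 1.
Check: |p(1)| = 1 ≤ 9 = M_tri(1). ✓ Equality does not hold at z = 1 (the coefficients have mixed signs, so the terms do not all align in phase there).

M_tri(1) = 9; |p(1)| = 1; equality at z=1: no.


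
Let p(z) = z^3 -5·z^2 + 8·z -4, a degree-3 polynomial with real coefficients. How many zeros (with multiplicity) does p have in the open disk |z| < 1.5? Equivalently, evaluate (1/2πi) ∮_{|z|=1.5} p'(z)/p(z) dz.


The zeros of p are: 2, 2, 1.
Their magnitudes are: 2, 2, 1.
Zeros with |z| < R = 1.5: 1.
Count = 1.
By the argument principle, (1/2πi) ∮_{|z|=R} p'(z)/p(z) dz equals exactly this count.

Number of zeros inside |z| < 1.5: 1.


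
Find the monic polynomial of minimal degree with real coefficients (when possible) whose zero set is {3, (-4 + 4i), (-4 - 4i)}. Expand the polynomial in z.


The polynomial is p(z) = ∏_{α ∈ S} (z − α), where S = {3, (-4 + 4i), (-4 - 4i)}.
Expanding the product yields: p(z) = z^3 + 5·z^2 + 8·z -96.
Note conjugate pairs combine to real quadratics: (z − (-4+4i))(z − (-4−4i)) = z² + 8z + 32.
The resulting polynomial has degree 3 and real coefficients as required.

p(z) = z^3 + 5·z^2 + 8·z -96.


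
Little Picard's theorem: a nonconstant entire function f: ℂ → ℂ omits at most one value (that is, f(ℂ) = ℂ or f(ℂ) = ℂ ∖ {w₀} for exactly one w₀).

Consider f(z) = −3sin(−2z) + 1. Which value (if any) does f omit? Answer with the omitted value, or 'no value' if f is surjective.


Little Picard bounds the complement of f(ℂ) to at most one point.
sin is entire and surjective onto ℂ: for every w ∈ ℂ, sin(ζ) = w has a solution ζ ∈ ℂ (e.g., via the complex inverse arcsin). With ζ = −2z this gives z = ζ/(-2). Then -3·sin(−2z) takes every value in -3·ℂ = ℂ, and adding 1 is a bijection of ℂ. So f is surjective and omits no value. (Note: only on the real line is sin bounded by [−1, 1].)

Omitted value: no value.


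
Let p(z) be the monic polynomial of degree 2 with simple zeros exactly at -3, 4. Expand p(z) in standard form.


The polynomial is p(z) = ∏_{α ∈ S} (z − α), where S = {-3, 4}.
Expanding the product yields: p(z) = z^2 -z -12.
The resulting polynomial has degree 2 and real coefficients as required.

p(z) = z^2 -z -12.


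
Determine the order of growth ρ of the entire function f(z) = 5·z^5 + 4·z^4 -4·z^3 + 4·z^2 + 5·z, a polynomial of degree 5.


|f(z)| ≤ Σ|c_k|·r^k = O(r^5) as r → ∞. Polynomial growth is O(e^{r^ε}) for every ε > 0 (since r^5/e^{r^ε} → 0), so ρ ≤ ε for all ε > 0, i.e. ρ = 0. Every nonconstant polynomial has order 0.
Therefore ρ = 0.

Order ρ = 0.


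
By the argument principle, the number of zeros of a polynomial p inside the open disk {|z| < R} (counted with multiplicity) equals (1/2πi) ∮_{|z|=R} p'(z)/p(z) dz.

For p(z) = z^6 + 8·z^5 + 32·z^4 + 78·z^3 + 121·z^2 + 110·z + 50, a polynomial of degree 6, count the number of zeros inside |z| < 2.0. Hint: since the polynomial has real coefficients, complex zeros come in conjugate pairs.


The zeros of p are: (-1 + 1i), (-1 - 1i), (-2 + 1i), (-2 - 1i), (-1 + 2i), (-1 - 2i).
Their magnitudes are: 1.414, 1.414, 2.236, 2.236, 2.236, 2.236.
Zeros with |z| < R = 2.0: (-1 + 1i), (-1 - 1i).
Count = 2.
By the argument principle, (1/2πi) ∮_{|z|=R} p'(z)/p(z) dz equals exactly this count.

Number of zeros inside |z| < 2.0: 2.


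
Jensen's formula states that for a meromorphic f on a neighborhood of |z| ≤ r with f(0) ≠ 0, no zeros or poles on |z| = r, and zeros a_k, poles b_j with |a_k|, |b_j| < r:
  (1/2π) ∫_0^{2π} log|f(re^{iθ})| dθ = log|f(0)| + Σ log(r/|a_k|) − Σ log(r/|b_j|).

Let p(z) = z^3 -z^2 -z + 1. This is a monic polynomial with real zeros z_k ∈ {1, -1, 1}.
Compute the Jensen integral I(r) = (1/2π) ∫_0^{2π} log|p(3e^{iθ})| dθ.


Zeros: -1, 1, 1; r = 3.
Inside |z| < r: -1, 1, 1. Outside (|z| ≥ r): ∅.
p(0) = 1, so log|p(0)| = log(1) = 0.0000.
Apply Jensen: I(r) = log|p(0)| + Σ_k log(r/|z_k|), summed over zeros inside |z| < r.
  log(r/|z_k|) for z_k = 1: log(3/1) = 1.0986
  log(r/|z_k|) for z_k = -1: log(3/1) = 1.0986
  log(r/|z_k|) for z_k = 1: log(3/1) = 1.0986
Sum over inside zeros: 3.2958.
I(r) = log|p(0)| + (inside sum) = 0.0000 + 3.2958 = 3.2958.
Closed form (all zeros inside, monic): I(r) = n·log(r) = 3·log(3) = 3.2958. ✓

I(r) ≈ 3.2958.


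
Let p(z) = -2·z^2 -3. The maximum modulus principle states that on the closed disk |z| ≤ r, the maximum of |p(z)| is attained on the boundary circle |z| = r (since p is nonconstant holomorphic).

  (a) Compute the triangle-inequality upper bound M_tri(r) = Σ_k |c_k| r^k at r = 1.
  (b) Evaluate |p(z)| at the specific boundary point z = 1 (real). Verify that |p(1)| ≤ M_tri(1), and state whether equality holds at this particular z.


Coefficients: c_0 = -3, c_1 = 0, c_2 = -2. Radius r = 1.
Part (a). Triangle bound: M_tri(r) = Σ_k |c_k| r^k
  = |-3|·1^0 + |0|·1^1 + |-2|·1^2
  = 3 + 0 + 2 = 5.
This bounds M(r) := max_{|z|=r} |p(z)| from above; equality holds iff all terms c_k z^k can be made to align in phase at a single z on |z|=r.
Part (b). At z = 1 (real, on the circle |z| = r):
  p(1) = (-3)·1^0 + (0)·1^1 + (-2)·1^2 = -5.
  |p(1)| = 5.
Since all nonzero coefficients share the same sign, |p(1)| = 5 = M_tri(1); the triangle bound is attained at z = 1, so in fact M(r) = 5.

M_tri(1) = 5; |p(1)| = 5; equality at z=1: yes.


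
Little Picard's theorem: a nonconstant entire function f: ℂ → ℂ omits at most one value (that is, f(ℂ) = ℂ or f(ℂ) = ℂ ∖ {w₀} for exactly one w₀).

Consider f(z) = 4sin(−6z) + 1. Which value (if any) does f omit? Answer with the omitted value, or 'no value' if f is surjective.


Little Picard bounds the complement of f(ℂ) to at most one point.
sin is entire and surjective onto ℂ: for every w ∈ ℂ, sin(ζ) = w has a solution ζ ∈ ℂ (e.g., via the complex inverse arcsin). With ζ = −6z this gives z = ζ/(-6). Then 4·sin(−6z) takes every value in 4·ℂ = ℂ, and adding 1 is a bijection of ℂ. So f is surjective and omits no value. (Note: only on the real line is sin bounded by [−1, 1].)

Omitted value: no value.


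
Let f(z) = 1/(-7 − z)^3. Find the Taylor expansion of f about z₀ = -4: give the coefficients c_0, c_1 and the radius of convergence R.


Let w = z − z₀, so z = z₀ + w.
Then -7 − z = -7 − (z₀ + w) = (-7 − z₀) − w = -3 − w.
f(z) = 1/(-3 − w)^3 = (1/(-3)^3) · (1 − w/(-3))^{−3}.
By the binomial series (1−u)^{−3} = Σ_{n≥0} C(n+2, 2) u^n for |u|<1, with u = w/(-3):
  c_n = C(n+2, 2) / (-3)^(n+3).
  c_0 = 1/(-3)^3 = -1/27.
  c_1 = 3/(-3)^4 = 1/27.
The series is valid for |w/d| < 1, i.e. |z − z₀| < |d|.
Radius of convergence: R = |-7 − z₀| = |-3| = 3 (distance from z₀ to the singularity z = -7).

c_0 = -1/27, c_1 = 1/27; R = 3.


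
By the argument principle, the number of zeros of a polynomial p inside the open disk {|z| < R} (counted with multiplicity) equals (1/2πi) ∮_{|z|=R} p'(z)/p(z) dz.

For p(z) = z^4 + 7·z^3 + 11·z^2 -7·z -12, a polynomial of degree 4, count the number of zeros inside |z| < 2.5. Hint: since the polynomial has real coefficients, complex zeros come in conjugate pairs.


The zeros of p are: -3, -1, 1, -4.
Their magnitudes are: 3, 1, 1, 4.
Zeros with |z| < R = 2.5: -1, 1.
Count = 2.
By the argument principle, (1/2πi) ∮_{|z|=R} p'(z)/p(z) dz equals exactly this count.

Number of zeros inside |z| < 2.5: 2.


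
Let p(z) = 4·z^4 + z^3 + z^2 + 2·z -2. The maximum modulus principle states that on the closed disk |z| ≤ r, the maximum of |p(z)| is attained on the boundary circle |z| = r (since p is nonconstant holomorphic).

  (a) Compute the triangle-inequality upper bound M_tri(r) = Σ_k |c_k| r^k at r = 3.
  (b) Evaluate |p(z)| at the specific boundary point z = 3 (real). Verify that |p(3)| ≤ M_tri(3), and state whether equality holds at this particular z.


Coefficients: c_0 = -2, c_1 = 2, c_2 = 1, c_3 = 1, c_4 = 4. Radius r = 3.
Part (a). Triangle bound: M_tri(r) = Σ_k |c_k| r^k
  = |-2|·3^0 + |2|·3^1 + |1|·3^2 + |1|·3^3 + |4|·3^4
  = 2 + 6 + 9 + 27 + 324 = 368.
This bounds M(r) := max_{|z|=r} |p(z)| from above; equality holds iff all terms c_k z^k can be made to align in phase at a single z on |z|=r.
Part (b). At z = 3 (real, on the circle |z| = r):
  p(3) = (-2)·3^0 + (2)·3^1 + (1)·3^2 + (1)·3^3 + (4)·3^4 = 364.
  |p(3)| = 364.
Check: |p(3)| = 364 ≤ 368 = M_tri(3). ✓ Equality does not hold at z = 3 (the coefficients have mixed signs, so the terms do not all align in phase there).

M_tri(3) = 368; |p(3)| = 364; equality at z=3: no.


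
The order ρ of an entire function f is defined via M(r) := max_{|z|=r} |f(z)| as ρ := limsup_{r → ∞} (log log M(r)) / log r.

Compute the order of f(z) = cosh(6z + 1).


cosh(w) is a linear combination of e^{iw} and e^{−iw} (or e^w, e^{−w} in the hyperbolic case), so |cosh(w)| ≤ e^{|w|}. With w = 6z + 1, |w| ≤ 6|z| + 1 = 6r + 1 on |z| = r, giving M(r) ≤ e^{6r + 1}, so ρ ≤ 1. On a suitable ray (z = it for sin/cos; z = t for sinh/cosh, t real → ∞), |cosh(6z + 1)| grows like e^{6|t|}/2, so ρ ≥ 1. Hence ρ = 1.
Therefore ρ = 1.

Order ρ = 1.


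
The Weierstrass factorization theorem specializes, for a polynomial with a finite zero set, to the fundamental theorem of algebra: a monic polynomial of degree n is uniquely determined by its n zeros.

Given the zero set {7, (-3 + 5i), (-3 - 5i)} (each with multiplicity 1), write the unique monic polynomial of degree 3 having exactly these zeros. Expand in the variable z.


The polynomial is p(z) = ∏_{α ∈ S} (z − α), where S = {7, (-3 + 5i), (-3 - 5i)}.
Expanding the product yields: p(z) = z^3 -z^2 -8·z -238.
Note conjugate pairs combine to real quadratics: (z − (-3+5i))(z − (-3−5i)) = z² + 6z + 34.
The resulting polynomial has degree 3 and real coefficients as required.

p(z) = z^3 -z^2 -8·z -238.


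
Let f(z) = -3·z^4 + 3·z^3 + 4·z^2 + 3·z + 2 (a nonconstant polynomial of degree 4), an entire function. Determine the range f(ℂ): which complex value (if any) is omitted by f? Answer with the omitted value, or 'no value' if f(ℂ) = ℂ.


Little Picard bounds the complement of f(ℂ) to at most one point.
For every w ∈ ℂ, the equation p(z) − w = 0 is a nonconstant polynomial in z and hence has at least one root by the fundamental theorem of algebra. So p is surjective onto ℂ, omitting no value.

Omitted value: no value.


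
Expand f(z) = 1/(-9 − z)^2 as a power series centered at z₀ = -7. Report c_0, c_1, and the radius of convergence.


Let w = z − z₀, so z = z₀ + w.
Then -9 − z = -9 − (z₀ + w) = (-9 − z₀) − w = -2 − w.
f(z) = 1/(-2 − w)^2 = (1/(-2)^2) · (1 − w/(-2))^{−2}.
By the binomial series (1−u)^{−2} = Σ_{n≥0} C(n+1, 1) u^n for |u|<1, with u = w/(-2):
  c_n = C(n+1, 1) / (-2)^(n+2).
  c_0 = 1/(-2)^2 = 1/4.
  c_1 = 2/(-2)^3 = -1/4.
The series is valid for |w/d| < 1, i.e. |z − z₀| < |d|.
Radius of convergence: R = |-9 − z₀| = |-2| = 2 (distance from z₀ to the singularity z = -9).

c_0 = 1/4, c_1 = -1/4; R = 2.


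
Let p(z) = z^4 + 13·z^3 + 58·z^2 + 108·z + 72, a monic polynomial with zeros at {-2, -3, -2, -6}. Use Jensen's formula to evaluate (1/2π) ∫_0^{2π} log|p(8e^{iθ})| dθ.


Zeros: -6, -3, -2, -2; r = 8.
Inside |z| < r: -6, -3, -2, -2. Outside (|z| ≥ r): ∅.
p(0) = 72, so log|p(0)| = log(72) = 4.2767.
Apply Jensen: I(r) = log|p(0)| + Σ_k log(r/|z_k|), summed over zeros inside |z| < r.
  log(r/|z_k|) for z_k = -2: log(8/2) = 1.3863
  log(r/|z_k|) for z_k = -3: log(8/3) = 0.9808
  log(r/|z_k|) for z_k = -2: log(8/2) = 1.3863
  log(r/|z_k|) for z_k = -6: log(8/6) = 0.2877
Sum over inside zeros: 4.0411.
I(r) = log|p(0)| + (inside sum) = 4.2767 + 4.0411 = 8.3178.
Closed form (all zeros inside, monic): I(r) = n·log(r) = 4·log(8) = 8.3178. ✓

I(r) ≈ 8.3178.


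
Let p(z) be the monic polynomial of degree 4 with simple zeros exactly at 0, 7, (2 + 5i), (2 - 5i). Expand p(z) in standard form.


The polynomial is p(z) = ∏_{α ∈ S} (z − α), where S = {0, 7, (2 + 5i), (2 - 5i)}.
Expanding the product yields: p(z) = z^4 -11·z^3 + 57·z^2 -203·z.
Note conjugate pairs combine to real quadratics: (z − (2+5i))(z − (2−5i)) = z² − 4z + 29.
The resulting polynomial has degree 4 and real coefficients as required.

p(z) = z^4 -11·z^3 + 57·z^2 -203·z.


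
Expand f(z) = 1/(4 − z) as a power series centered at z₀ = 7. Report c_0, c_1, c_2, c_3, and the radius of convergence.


Let w = z − z₀, so z = z₀ + w.
Then 4 − z = 4 − (z₀ + w) = (4 − z₀) − w = -3 − w.
f(z) = 1/(-3 − w) = (1/(-3)) · 1/(1 − w/(-3)) = Σ_{n≥0} w^n / (-3)^(n+1).
So c_n = 1/(-3)^(n+1):
  c_0 = 1/(-3)^1 = -1/3.
  c_1 = 1/(-3)^2 = 1/9.
  c_2 = 1/(-3)^3 = -1/27.
  c_3 = 1/(-3)^4 = 1/81.
The series is valid for |w/d| < 1, i.e. |z − z₀| < |d|.
Radius of convergence: R = |4 − z₀| = |-3| = 3 (distance from z₀ to the singularity z = 4).

c_0 = -1/3, c_1 = 1/9, c_2 = -1/27, c_3 = 1/81; R = 3.


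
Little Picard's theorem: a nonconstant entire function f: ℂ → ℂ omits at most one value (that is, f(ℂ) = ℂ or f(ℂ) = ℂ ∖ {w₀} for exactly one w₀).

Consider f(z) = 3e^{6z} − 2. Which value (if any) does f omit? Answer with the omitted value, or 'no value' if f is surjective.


Little Picard bounds the complement of f(ℂ) to at most one point.
e^{6z} is never zero on ℂ, so 3·e^{6z} takes every value in ℂ ∖ {0}. Adding -2 shifts the range to ℂ ∖ {-2}. Thus f omits exactly the value -2.

Omitted value: -2.


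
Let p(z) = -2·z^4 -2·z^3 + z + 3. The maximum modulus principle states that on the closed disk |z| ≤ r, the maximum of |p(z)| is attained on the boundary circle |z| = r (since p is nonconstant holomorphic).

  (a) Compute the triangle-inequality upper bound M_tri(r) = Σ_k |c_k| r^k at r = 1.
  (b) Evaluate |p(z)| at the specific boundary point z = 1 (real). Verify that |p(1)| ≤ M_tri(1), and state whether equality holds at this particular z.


Coefficients: c_0 = 3, c_1 = 1, c_2 = 0, c_3 = -2, c_4 = -2. Radius r = 1.
Part (a). Triangle bound: M_tri(r) = Σ_k |c_k| r^k
  = |3|·1^0 + |1|·1^1 + |0|·1^2 + |-2|·1^3 + |-2|·1^4
  = 3 + 1 + 0 + 2 + 2 = 8.
This bounds M(r) := max_{|z|=r} |p(z)| from above; equality holds iff all terms c_k z^k can be made to align in phase at a single z on |z|=r.
Part (b). At z = 1 (real, on the circle |z| = r):
  p(1) = (3)·1^0 + (1)·1^1 + (0)·1^2 + (-2)·1^3 + (-2)·1^4 = 0.
  |p(1)| = 0.
Check: |p(1)| = 0 ≤ 8 = M_tri(1). ✓ Equality does not hold at z = 1 (the coefficients have mixed signs, so the terms do not all align in phase there).

M_tri(1) = 8; |p(1)| = 0; equality at z=1: no.


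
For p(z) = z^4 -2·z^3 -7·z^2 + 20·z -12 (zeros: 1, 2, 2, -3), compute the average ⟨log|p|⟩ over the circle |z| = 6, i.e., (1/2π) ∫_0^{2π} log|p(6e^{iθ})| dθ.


Zeros: -3, 1, 2, 2; r = 6.
Inside |z| < r: -3, 1, 2, 2. Outside (|z| ≥ r): ∅.
p(0) = -12, so log|p(0)| = log(12) = 2.4849.
Apply Jensen: I(r) = log|p(0)| + Σ_k log(r/|z_k|), summed over zeros inside |z| < r.
  log(r/|z_k|) for z_k = 1: log(6/1) = 1.7918
  log(r/|z_k|) for z_k = 2: log(6/2) = 1.0986
  log(r/|z_k|) for z_k = 2: log(6/2) = 1.0986
  log(r/|z_k|) for z_k = -3: log(6/3) = 0.6931
Sum over inside zeros: 4.6821.
I(r) = log|p(0)| + (inside sum) = 2.4849 + 4.6821 = 7.1670.
Closed form (all zeros inside, monic): I(r) = n·log(r) = 4·log(6) = 7.1670. ✓

I(r) ≈ 7.1670.


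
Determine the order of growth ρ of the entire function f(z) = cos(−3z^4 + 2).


Write cos(w) = (e^{iw} ± e^{−iw})/(2 or 2i), so |cos(w)| ≤ e^{|w|}. With w = −3z^4 + 2, |w| ≤ 3r^4 + 2 on |z|=r, giving M(r) ≤ e^{3r^4 + 2} and ρ ≤ 4. For the lower bound, choose z on |z|=r with -3z^4 purely imaginary of modulus 3r^4; then |cos(−3z^4 + 2)| grows like e^{3r^4}/2, so ρ ≥ 4. Hence ρ = 4.
Therefore ρ = 4.

Order ρ = 4.


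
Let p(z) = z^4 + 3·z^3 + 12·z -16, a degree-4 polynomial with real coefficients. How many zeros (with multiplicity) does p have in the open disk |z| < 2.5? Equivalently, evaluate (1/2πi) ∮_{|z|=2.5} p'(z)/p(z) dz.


The zeros of p are: -4, 1, (0 + 2i), (0 - 2i).
Their magnitudes are: 4, 1, 2, 2.
Zeros with |z| < R = 2.5: 1, (0 + 2i), (0 - 2i).
Count = 3.
By the argument principle, (1/2πi) ∮_{|z|=R} p'(z)/p(z) dz equals exactly this count.

Number of zeros inside |z| < 2.5: 3.


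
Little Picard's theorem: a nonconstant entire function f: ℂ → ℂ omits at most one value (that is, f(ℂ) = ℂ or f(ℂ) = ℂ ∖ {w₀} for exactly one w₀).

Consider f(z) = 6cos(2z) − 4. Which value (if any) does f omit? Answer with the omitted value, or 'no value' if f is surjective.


Little Picard bounds the complement of f(ℂ) to at most one point.
cos is entire and surjective onto ℂ: for every w ∈ ℂ, cos(ζ) = w has a solution ζ ∈ ℂ (e.g., via the complex inverse arccos). With ζ = 2z this gives z = ζ/(2). Then 6·cos(2z) takes every value in 6·ℂ = ℂ, and adding -4 is a bijection of ℂ. So f is surjective and omits no value. (Note: only on the real line is cos bounded by [−1, 1].)

Omitted value: no value.


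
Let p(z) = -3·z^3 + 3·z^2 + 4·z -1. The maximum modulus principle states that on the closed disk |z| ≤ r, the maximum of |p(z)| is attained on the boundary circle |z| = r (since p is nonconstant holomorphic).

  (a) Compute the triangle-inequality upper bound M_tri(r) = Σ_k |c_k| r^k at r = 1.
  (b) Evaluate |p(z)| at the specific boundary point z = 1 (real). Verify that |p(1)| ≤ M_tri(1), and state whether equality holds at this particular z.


Coefficients: c_0 = -1, c_1 = 4, c_2 = 3, c_3 = -3. Radius r = 1.
Part (a). Triangle bound: M_tri(r) = Σ_k |c_k| r^k
  = |-1|·1^0 + |4|·1^1 + |3|·1^2 + |-3|·1^3
  = 1 + 4 + 3 + 3 = 11.
This bounds M(r) := max_{|z|=r} |p(z)| from above; equality holds iff all terms c_k z^k can be made to align in phase at a single z on |z|=r.
Part (b). At z = 1 (real, on the circle |z| = r):
  p(1) = (-1)·1^0 + (4)·1^1 + (3)·1^2 + (-3)·1^3 = 3.
  |p(1)| = 3.
Check: |p(1)| = 3 ≤ 11 = M_tri(1). ✓ Equality does not hold at z = 1 (the coefficients have mixed signs, so the terms do not all align in phase there).

M_tri(1) = 11; |p(1)| = 3; equality at z=1: no.


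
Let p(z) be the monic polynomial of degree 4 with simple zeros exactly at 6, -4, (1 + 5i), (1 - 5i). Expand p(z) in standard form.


The polynomial is p(z) = ∏_{α ∈ S} (z − α), where S = {6, -4, (1 + 5i), (1 - 5i)}.
Expanding the product yields: p(z) = z^4 -4·z^3 + 6·z^2 -4·z -624.
Note conjugate pairs combine to real quadratics: (z − (1+5i))(z − (1−5i)) = z² − 2z + 26.
The resulting polynomial has degree 4 and real coefficients as required.

p(z) = z^4 -4·z^3 + 6·z^2 -4·z -624.


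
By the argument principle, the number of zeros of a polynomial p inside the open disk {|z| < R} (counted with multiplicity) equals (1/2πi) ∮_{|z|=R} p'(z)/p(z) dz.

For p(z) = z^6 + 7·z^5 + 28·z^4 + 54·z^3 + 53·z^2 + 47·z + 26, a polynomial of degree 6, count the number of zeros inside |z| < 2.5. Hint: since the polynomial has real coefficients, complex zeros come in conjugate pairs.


The zeros of p are: -2, (-2 + 3i), (-2 - 3i), (0 + 1i), (0 - 1i), -1.
Their magnitudes are: 2, 3.606, 3.606, 1, 1, 1.
Zeros with |z| < R = 2.5: -2, (0 + 1i), (0 - 1i), -1.
Count = 4.
By the argument principle, (1/2πi) ∮_{|z|=R} p'(z)/p(z) dz equals exactly this count.

Number of zeros inside |z| < 2.5: 4.


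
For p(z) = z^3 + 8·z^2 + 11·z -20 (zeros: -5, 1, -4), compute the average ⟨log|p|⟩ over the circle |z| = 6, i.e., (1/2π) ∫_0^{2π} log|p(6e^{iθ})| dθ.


Zeros: -5, -4, 1; r = 6.
Inside |z| < r: -5, -4, 1. Outside (|z| ≥ r): ∅.
p(0) = -20, so log|p(0)| = log(20) = 2.9957.
Apply Jensen: I(r) = log|p(0)| + Σ_k log(r/|z_k|), summed over zeros inside |z| < r.
  log(r/|z_k|) for z_k = -5: log(6/5) = 0.1823
  log(r/|z_k|) for z_k = 1: log(6/1) = 1.7918
  log(r/|z_k|) for z_k = -4: log(6/4) = 0.4055
Sum over inside zeros: 2.3795.
I(r) = log|p(0)| + (inside sum) = 2.9957 + 2.3795 = 5.3753.
Closed form (all zeros inside, monic): I(r) = n·log(r) = 3·log(6) = 5.3753. ✓

I(r) ≈ 5.3753.


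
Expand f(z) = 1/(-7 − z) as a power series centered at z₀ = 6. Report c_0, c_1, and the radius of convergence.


Let w = z − z₀, so z = z₀ + w.
Then -7 − z = -7 − (z₀ + w) = (-7 − z₀) − w = -13 − w.
f(z) = 1/(-13 − w) = (1/(-13)) · 1/(1 − w/(-13)) = Σ_{n≥0} w^n / (-13)^(n+1).
So c_n = 1/(-13)^(n+1):
  c_0 = 1/(-13)^1 = -1/13.
  c_1 = 1/(-13)^2 = 1/169.
The series is valid for |w/d| < 1, i.e. |z − z₀| < |d|.
Radius of convergence: R = |-7 − z₀| = |-13| = 13 (distance from z₀ to the singularity z = -7).

c_0 = -1/13, c_1 = 1/169; R = 13.


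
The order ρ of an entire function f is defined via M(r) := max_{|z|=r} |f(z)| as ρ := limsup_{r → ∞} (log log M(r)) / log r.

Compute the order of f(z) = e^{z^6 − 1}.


|e^{z^6 − 1}| = e^{Re(1·z^6) + -1} ≤ e^{1|z|^6 + -1} = e^{1r^6 + -1} on |z| = r, so ρ ≤ 6. Choosing z on |z|=r so that 1·z^6 is real positive (always possible by picking arg z appropriately) gives |f(z)| = e^{1r^6 + -1}, matching the bound. The additive constant -1 does not affect log log M(r) ~ 6·log r. Hence ρ = 6.
Therefore ρ = 6.

Order ρ = 6.


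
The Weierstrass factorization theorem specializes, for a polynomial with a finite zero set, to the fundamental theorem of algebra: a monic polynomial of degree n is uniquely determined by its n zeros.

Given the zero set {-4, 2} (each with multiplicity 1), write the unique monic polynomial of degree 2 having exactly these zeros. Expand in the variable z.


The polynomial is p(z) = ∏_{α ∈ S} (z − α), where S = {-4, 2}.
Expanding the product yields: p(z) = z^2 + 2·z -8.
The resulting polynomial has degree 2 and real coefficients as required.

p(z) = z^2 + 2·z -8.


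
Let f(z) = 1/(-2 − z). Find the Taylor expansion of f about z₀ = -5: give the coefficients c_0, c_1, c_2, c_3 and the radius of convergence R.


Let w = z − z₀, so z = z₀ + w.
Then -2 − z = -2 − (z₀ + w) = (-2 − z₀) − w = 3 − w.
f(z) = 1/(3 − w) = (1/(3)) · 1/(1 − w/(3)) = Σ_{n≥0} w^n / (3)^(n+1).
So c_n = 1/(3)^(n+1):
  c_0 = 1/(3)^1 = 1/3.
  c_1 = 1/(3)^2 = 1/9.
  c_2 = 1/(3)^3 = 1/27.
  c_3 = 1/(3)^4 = 1/81.
The series is valid for |w/d| < 1, i.e. |z − z₀| < |d|.
Radius of convergence: R = |-2 − z₀| = |3| = 3 (distance from z₀ to the singularity z = -2).

c_0 = 1/3, c_1 = 1/9, c_2 = 1/27, c_3 = 1/81; R = 3.


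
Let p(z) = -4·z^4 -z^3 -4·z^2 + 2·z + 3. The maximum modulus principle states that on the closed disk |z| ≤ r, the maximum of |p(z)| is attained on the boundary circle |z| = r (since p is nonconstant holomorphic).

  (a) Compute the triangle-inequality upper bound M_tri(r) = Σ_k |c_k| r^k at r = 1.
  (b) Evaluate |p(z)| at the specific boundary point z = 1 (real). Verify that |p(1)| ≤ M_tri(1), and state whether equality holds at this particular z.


Coefficients: c_0 = 3, c_1 = 2, c_2 = -4, c_3 = -1, c_4 = -4. Radius r = 1.
Part (a). Triangle bound: M_tri(r) = Σ_k |c_k| r^k
  = |3|·1^0 + |2|·1^1 + |-4|·1^2 + |-1|·1^3 + |-4|·1^4
  = 3 + 2 + 4 + 1 + 4 = 14.
This bounds M(r) := max_{|z|=r} |p(z)| from above; equality holds iff all terms c_k z^k can be made to align in phase at a single z on |z|=r.
Part (b). At z = 1 (real, on the circle |z| = r):
  p(1) = (3)·1^0 + (2)·1^1 + (-4)·1^2 + (-1)·1^3 + (-4)·1^4 = -4.
  |p(1)| = 4.
Check: |p(1)| = 4 ≤ 14 = M_tri(1). ✓ Equality does not hold at z = 1 (the coefficients have mixed signs, so the terms do not all align in phase there).

M_tri(1) = 14; |p(1)| = 4; equality at z=1: no.


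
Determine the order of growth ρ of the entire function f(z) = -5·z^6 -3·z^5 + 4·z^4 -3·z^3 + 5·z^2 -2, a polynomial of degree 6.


|f(z)| ≤ Σ|c_k|·r^k = O(r^6) as r → ∞. Polynomial growth is O(e^{r^ε}) for every ε > 0 (since r^6/e^{r^ε} → 0), so ρ ≤ ε for all ε > 0, i.e. ρ = 0. Every nonconstant polynomial has order 0.
Therefore ρ = 0.

Order ρ = 0.


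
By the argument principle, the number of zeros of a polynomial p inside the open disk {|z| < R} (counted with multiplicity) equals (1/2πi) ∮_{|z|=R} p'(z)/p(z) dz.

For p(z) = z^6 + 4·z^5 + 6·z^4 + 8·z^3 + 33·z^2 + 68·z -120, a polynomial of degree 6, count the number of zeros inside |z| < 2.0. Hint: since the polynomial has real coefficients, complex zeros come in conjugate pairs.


The zeros of p are: (1 + 2i), (1 - 2i), 1, (-2 + 2i), (-2 - 2i), -3.
Their magnitudes are: 2.236, 2.236, 1, 2.828, 2.828, 3.
Zeros with |z| < R = 2.0: 1.
Count = 1.
By the argument principle, (1/2πi) ∮_{|z|=R} p'(z)/p(z) dz equals exactly this count.

Number of zeros inside |z| < 2.0: 1.
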